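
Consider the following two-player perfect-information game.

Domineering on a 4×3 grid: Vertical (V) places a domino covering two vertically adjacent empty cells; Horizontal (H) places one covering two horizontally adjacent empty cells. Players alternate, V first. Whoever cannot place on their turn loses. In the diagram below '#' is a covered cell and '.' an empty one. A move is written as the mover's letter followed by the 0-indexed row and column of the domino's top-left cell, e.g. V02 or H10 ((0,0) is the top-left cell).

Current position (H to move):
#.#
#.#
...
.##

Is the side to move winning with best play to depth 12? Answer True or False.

H winning at [#.#/#.#/.../.##]: False

[#.#/#.#/.../.##] H move#1: H20:-1/#.#/#.#/##./.##*, H21:-1/#.#/#.#/.##/.##
[#.#/#.#/##./.##] V move#2: V01:+1/###/###/##./.##*
[###/###/##./.##] end (terminal -1, H#3); searched #.#/#.#/.../.## to 12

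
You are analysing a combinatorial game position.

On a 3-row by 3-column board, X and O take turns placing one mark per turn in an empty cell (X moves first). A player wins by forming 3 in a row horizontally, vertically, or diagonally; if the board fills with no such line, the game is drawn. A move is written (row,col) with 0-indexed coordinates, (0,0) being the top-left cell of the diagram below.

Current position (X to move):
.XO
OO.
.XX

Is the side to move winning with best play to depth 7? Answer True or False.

X winning at [.XO/OO./.XX]: True

ply 1, X at .XO/OO./.XX | (0,0)=-1→XXO/OO./.XX; (1,2)=-1→.XO/OOX/.XX; (2,0)=+1→.XO/OO./XXX*
ply 2: .XO/OO./XXX is terminal -1 (O); from .XO/OO./.XX depth 7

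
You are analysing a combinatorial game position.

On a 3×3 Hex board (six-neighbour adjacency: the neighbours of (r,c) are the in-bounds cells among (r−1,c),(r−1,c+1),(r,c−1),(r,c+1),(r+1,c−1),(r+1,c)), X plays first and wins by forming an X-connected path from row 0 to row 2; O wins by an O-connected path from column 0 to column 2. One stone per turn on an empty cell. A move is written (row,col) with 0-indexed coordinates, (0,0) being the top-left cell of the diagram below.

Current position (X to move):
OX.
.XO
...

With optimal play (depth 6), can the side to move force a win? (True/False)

X winning at [OX./.XO/...]: True

p1 X@[OX./.XO/...]: (0,2)[OXX/.XO/...]+1* (1,0)[OX./XXO/...]+1 (2,0)[OX./.XO/X..]+1 (2,1)[OX./.XO/.X.]+1 (2,2)[OX./.XO/..X]+1
p2 O@[OXX/.XO/...]: (1,0)[OXX/OXO/...]-1* (2,0)[OXX/.XO/O..]-1 (2,1)[OXX/.XO/.O.]-1 (2,2)[OXX/.XO/..O]-1
p3 X@[OXX/OXO/...]: (2,0)[OXX/OXO/X..]+1* (2,1)[OXX/OXO/.X.]+1 (2,2)[OXX/OXO/..X]+1
p4 O@[OXX/OXO/X..] terminal -1; root [OX./.XO/...] d6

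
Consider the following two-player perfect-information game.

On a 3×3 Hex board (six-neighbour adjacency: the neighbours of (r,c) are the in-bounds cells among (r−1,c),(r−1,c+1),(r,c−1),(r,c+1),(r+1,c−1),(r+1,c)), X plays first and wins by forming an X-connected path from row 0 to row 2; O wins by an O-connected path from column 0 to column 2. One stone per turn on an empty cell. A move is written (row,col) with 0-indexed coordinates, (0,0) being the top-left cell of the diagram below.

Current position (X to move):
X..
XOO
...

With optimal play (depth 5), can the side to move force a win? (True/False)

p1 X@[X../XOO/...]: (0,1)[XX./XOO/...]-1 (0,2)[X.X/XOO/...]-1 (2,0)[X../XOO/X..]+1* (2,1)[X../XOO/.X.]-1 (2,2)[X../XOO/..X]-1
p2 O@[X../XOO/X..] terminal -1; root [X../XOO/...] d5

X winning at [X../XOO/...]: True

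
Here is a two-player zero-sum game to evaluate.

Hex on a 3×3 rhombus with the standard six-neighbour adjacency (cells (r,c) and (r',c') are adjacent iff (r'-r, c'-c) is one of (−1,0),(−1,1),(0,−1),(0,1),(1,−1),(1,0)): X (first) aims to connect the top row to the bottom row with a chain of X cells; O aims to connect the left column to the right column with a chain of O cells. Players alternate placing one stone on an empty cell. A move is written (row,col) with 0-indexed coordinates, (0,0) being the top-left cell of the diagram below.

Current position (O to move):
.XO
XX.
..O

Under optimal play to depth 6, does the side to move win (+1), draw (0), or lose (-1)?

[.XO/XX./..O] O move#1: (0,0):-1/OXO/XX./..O*, (1,2):-1/.XO/XXO/..O, (2,0):-1/.XO/XX./O.O, (2,1):-1/.XO/XX./.OO
[OXO/XX./..O] X move#2: (1,2):+1/OXO/XXX/..O*, (2,0):+1/OXO/XX./X.O, (2,1):+1/OXO/XX./.XO
[OXO/XXX/..O] O move#3: (2,0):-1/OXO/XXX/O.O*, (2,1):-1/OXO/XXX/.OO
[OXO/XXX/O.O] X move#4: (2,1):+1/OXO/XXX/OXO*
[OXO/XXX/OXO] end (terminal -1, O#5); searched .XO/XX./..O to 6

value(.XO/XX./..O, O) = -1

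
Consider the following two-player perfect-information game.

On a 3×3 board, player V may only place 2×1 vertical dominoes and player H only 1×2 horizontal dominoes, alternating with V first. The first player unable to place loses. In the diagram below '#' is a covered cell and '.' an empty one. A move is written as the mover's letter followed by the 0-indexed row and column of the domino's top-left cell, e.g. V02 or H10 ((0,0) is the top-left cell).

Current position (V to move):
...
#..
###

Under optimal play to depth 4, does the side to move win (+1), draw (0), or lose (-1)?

value(.../#../###, V) = +1

p1 V@[.../#../###]: V01[.#./##./###]+1* V02[..#/#.#/###]-1
p2 H@[.#./##./###] terminal -1; root [.../#../###] d4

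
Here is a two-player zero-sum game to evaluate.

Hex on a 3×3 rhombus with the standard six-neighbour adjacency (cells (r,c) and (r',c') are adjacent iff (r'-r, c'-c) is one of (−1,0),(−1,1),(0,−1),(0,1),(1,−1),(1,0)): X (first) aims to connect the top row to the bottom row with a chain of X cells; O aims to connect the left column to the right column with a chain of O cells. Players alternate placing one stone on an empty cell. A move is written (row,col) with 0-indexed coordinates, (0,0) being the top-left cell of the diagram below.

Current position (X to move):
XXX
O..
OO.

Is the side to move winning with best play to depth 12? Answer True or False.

X winning at [XXX/O../OO.]: False

p1 X@[XXX/O../OO.]: (1,1)[XXX/OX./OO.]-1* (1,2)[XXX/O.X/OO.]-1 (2,2)[XXX/O../OOX]-1
p2 O@[XXX/OX./OO.]: (1,2)[XXX/OXO/OO.]+1* (2,2)[XXX/OX./OOO]+1
p3 X@[XXX/OXO/OO.] terminal -1; root [XXX/O../OO.] d12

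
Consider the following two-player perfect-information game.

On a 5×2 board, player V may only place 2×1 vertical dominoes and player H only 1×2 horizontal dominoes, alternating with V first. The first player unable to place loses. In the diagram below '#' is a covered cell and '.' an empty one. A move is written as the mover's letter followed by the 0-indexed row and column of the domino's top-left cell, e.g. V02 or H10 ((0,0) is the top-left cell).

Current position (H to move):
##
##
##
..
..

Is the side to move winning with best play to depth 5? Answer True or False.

p1 H@[##/##/##/../..]: H30[##/##/##/##/..]+1* H40[##/##/##/../##]+1
p2 V@[##/##/##/##/..] terminal -1; root [##/##/##/../..] d5

H winning at [##/##/##/../..]: True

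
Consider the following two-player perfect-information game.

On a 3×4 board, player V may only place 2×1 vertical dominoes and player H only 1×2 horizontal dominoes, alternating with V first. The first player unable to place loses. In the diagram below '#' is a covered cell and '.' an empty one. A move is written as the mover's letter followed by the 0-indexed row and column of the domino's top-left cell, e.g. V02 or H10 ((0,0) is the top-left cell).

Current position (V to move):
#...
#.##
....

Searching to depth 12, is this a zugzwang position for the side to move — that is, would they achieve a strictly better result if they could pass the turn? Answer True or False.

ply 1, V at #.../#.##/.... | V01=-1→##../####/....*; V11=-1→#.../####/.#..
ply 2, H at ##../####/.... | H02=+1→####/####/....*; H20=+1→##../####/##..; H21=+1→##../####/.##.; H22=+1→##../####/..##
ply 3: ####/####/.... is terminal -1 (V); from #.../#.##/.... depth 12
if V skipped the turn, H would face:
~ ply 1, H at #.../#.##/.... | H01=+1→###./#.##/....*; H02=+1→#.##/#.##/....; H20=+1→#.../#.##/##..; H21=+1→#.../#.##/.##.; H22=+1→#.../#.##/..##
~ ply 2, V at ###./#.##/.... | V11=-1→###./####/.#..*
~ ply 3, H at ###./####/.#.. | H22=+1→###./####/.###*
~ ply 4: ###./####/.### is terminal -1 (V); from #.../#.##/.... depth 12
compare (V): move=-1 vs pass=-1

zugzwang(#.../#.##/...., V) = False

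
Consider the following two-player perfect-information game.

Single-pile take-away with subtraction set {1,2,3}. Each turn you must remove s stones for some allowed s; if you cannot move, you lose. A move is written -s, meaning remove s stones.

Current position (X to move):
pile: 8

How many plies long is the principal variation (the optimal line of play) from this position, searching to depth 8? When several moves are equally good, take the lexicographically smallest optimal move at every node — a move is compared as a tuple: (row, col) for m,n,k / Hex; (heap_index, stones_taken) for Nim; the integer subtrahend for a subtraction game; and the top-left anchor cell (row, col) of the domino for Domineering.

PV length from [8]: 4 plies

[8] X move#1: -1:-1/7*, -2:-1/6, -3:-1/5
[7] O move#2: -1:-1/6, -2:-1/5, -3:+1/4*
[4] X move#3: -1:-1/3*, -2:-1/2, -3:-1/1
[3] O move#4: -1:-1/2, -2:-1/1, -3:+1/0*
[0] end (terminal -1, X#5); searched 8 to 8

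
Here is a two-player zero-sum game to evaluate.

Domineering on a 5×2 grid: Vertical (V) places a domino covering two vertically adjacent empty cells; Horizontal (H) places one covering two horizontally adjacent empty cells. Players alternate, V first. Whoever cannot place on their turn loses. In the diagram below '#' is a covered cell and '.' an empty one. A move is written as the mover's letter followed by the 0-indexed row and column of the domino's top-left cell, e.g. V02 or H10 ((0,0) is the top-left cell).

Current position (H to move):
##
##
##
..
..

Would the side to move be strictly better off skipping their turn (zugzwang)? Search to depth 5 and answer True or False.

[##/##/##/../..] H move#1: H30:+1/##/##/##/##/..*, H40:+1/##/##/##/../##
[##/##/##/##/..] end (terminal -1, V#2); searched ##/##/##/../.. to 5
pass branch (V moves first from the same position):
  | [##/##/##/../..] V move#1: V30:+1/##/##/##/#./#.*, V31:+1/##/##/##/.#/.#
  | [##/##/##/#./#.] end (terminal -1, H#2); searched ##/##/##/../.. to 5
H moving scores +1; H passing scores -1

zugzwang(##/##/##/../.., H) = False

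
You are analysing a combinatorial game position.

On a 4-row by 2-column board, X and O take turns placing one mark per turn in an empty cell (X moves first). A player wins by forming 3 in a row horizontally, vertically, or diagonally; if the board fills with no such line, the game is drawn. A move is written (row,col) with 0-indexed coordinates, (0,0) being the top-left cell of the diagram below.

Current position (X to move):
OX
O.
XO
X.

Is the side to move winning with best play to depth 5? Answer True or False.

[OX/O./XO/X.] X move#1: (1,1):+0/OX/OX/XO/X.*, (3,1):+0/OX/O./XO/XX
[OX/OX/XO/X.] O move#2: (3,1):+0/OX/OX/XO/XO*
[OX/OX/XO/XO] end (terminal +0, X#3); searched OX/O./XO/X. to 5

X winning at [OX/O./XO/X.]: False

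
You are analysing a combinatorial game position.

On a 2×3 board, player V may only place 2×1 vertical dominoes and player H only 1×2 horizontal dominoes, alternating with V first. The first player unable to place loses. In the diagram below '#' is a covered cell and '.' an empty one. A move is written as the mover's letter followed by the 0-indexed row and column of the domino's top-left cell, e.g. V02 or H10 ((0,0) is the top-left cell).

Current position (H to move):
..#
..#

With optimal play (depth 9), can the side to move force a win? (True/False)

H winning at [..#/..#]: True

p1 H@[..#/..#]: H00[###/..#]+1* H10[..#/###]+1
p2 V@[###/..#] terminal -1; root [..#/..#] d9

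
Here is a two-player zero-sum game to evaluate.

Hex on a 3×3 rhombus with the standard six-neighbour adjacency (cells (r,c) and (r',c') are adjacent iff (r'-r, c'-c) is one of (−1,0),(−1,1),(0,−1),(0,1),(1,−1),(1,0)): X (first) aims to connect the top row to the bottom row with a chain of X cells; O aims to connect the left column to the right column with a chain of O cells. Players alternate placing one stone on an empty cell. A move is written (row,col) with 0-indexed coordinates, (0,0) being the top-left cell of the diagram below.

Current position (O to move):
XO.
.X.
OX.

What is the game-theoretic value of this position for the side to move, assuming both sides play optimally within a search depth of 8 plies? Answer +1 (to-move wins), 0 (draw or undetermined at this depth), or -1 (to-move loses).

value(XO./.X./OX., O) = -1

[XO./.X./OX.] O move#1: (0,2):-1/XOO/.X./OX.*, (1,0):-1/XO./OX./OX., (1,2):-1/XO./.XO/OX., (2,2):-1/XO./.X./OXO
[XOO/.X./OX.] X move#2: (1,0):+1/XOO/XX./OX.*, (1,2):-1/XOO/.XX/OX., (2,2):-1/XOO/.X./OXX
[XOO/XX./OX.] end (terminal -1, O#3); searched XO./.X./OX. to 8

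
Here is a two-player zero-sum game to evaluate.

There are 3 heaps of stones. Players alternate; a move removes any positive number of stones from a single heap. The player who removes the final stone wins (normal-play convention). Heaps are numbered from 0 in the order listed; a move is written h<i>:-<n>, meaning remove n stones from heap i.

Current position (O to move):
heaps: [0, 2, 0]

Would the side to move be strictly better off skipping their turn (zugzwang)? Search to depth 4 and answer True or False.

ply 1, O at (0,2,0) | h1:-1=-1→(0,1,0); h1:-2=+1→(0,0,0)*
ply 2: (0,0,0) is terminal -1 (X); from (0,2,0) depth 4
if O skipped the turn, X would face:
~ ply 1, X at (0,2,0) | h1:-1=-1→(0,1,0); h1:-2=+1→(0,0,0)*
~ ply 2: (0,0,0) is terminal -1 (O); from (0,2,0) depth 4
compare (O): move=+1 vs pass=-1

zugzwang((0,2,0), O) = False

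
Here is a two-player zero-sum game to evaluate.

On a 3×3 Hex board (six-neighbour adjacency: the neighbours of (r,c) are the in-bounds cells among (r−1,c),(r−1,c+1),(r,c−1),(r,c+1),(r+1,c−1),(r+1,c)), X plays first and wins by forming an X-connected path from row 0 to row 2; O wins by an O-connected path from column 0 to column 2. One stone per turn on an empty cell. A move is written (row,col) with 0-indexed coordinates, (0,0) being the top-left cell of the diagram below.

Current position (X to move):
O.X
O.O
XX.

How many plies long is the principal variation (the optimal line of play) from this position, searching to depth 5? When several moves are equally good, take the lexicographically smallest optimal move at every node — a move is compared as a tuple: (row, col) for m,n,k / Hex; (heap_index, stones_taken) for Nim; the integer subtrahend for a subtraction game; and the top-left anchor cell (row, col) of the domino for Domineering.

PV length from [O.X/O.O/XX.]: 1 ply

p1 X@[O.X/O.O/XX.]: (0,1)[OXX/O.O/XX.]-1 (1,1)[O.X/OXO/XX.]+1* (2,2)[O.X/O.O/XXX]-1
p2 O@[O.X/OXO/XX.] terminal -1; root [O.X/O.O/XX.] d5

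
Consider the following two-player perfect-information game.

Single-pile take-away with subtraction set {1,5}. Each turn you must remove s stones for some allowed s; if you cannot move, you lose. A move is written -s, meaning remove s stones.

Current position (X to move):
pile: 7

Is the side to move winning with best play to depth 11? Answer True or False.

p1 X@[7]: -1[6]+1* -5[2]+1
p2 O@[6]: -1[5]-1* -5[1]-1
p3 X@[5]: -1[4]+1* -5[0]+1
p4 O@[4]: -1[3]-1*
p5 X@[3]: -1[2]+1*
p6 O@[2]: -1[1]-1*
p7 X@[1]: -1[0]+1*
p8 O@[0] terminal -1; root [7] d11

X winning at [7]: True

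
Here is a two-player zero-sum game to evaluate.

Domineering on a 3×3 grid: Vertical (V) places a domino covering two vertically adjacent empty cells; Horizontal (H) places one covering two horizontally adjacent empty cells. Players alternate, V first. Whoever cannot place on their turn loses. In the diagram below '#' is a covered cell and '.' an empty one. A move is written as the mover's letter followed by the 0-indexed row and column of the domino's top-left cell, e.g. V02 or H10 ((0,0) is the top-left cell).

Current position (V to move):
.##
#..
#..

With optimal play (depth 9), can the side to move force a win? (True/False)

ply 1, V at .##/#../#.. | V11=+1→.##/##./##.*; V12=+1→.##/#.#/#.#
ply 2: .##/##./##. is terminal -1 (H); from .##/#../#.. depth 9

V winning at [.##/#../#..]: True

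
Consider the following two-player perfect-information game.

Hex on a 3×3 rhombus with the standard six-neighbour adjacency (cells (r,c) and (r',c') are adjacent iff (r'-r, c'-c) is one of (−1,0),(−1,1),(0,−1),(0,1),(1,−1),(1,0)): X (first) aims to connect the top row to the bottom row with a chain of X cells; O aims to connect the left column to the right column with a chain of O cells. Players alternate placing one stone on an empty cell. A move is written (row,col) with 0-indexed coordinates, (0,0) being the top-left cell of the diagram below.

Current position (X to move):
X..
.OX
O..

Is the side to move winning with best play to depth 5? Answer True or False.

X winning at [X../.OX/O..]: True

ply 1, X at X../.OX/O.. | (0,1)=-1→XX./.OX/O..; (0,2)=+1→X.X/.OX/O..*; (1,0)=-1→X../XOX/O..; (2,1)=-1→X../.OX/OX.; (2,2)=-1→X../.OX/O.X
ply 2, O at X.X/.OX/O.. | (0,1)=-1→XOX/.OX/O..*; (1,0)=-1→X.X/OOX/O..; (2,1)=-1→X.X/.OX/OO.; (2,2)=-1→X.X/.OX/O.O
ply 3, X at XOX/.OX/O.. | (1,0)=+1→XOX/XOX/O..*; (2,1)=+1→XOX/.OX/OX.; (2,2)=+1→XOX/.OX/O.X
ply 4, O at XOX/XOX/O.. | (2,1)=-1→XOX/XOX/OO.*; (2,2)=-1→XOX/XOX/O.O
ply 5, X at XOX/XOX/OO. | (2,2)=+1→XOX/XOX/OOX*
ply 6: XOX/XOX/OOX is terminal -1 (O); from X../.OX/O.. depth 5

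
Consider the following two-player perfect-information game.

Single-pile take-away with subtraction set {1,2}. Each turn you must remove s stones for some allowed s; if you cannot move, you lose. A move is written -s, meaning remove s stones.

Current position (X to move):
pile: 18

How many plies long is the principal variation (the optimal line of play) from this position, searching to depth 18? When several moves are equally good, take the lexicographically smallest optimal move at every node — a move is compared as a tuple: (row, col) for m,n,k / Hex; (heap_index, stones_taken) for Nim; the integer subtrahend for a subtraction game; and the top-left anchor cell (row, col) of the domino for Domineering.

PV length from [18]: 12 plies

p1 X@[18]: -1[17]-1* -2[16]-1
p2 O@[17]: -1[16]-1 -2[15]+1*
p3 X@[15]: -1[14]-1* -2[13]-1
p4 O@[14]: -1[13]-1 -2[12]+1*
p5 X@[12]: -1[11]-1* -2[10]-1
p6 O@[11]: -1[10]-1 -2[9]+1*
p7 X@[9]: -1[8]-1* -2[7]-1
p8 O@[8]: -1[7]-1 -2[6]+1*
p9 X@[6]: -1[5]-1* -2[4]-1
p10 O@[5]: -1[4]-1 -2[3]+1*
p11 X@[3]: -1[2]-1* -2[1]-1
p12 O@[2]: -1[1]-1 -2[0]+1*
p13 X@[0] terminal -1; root [18] d18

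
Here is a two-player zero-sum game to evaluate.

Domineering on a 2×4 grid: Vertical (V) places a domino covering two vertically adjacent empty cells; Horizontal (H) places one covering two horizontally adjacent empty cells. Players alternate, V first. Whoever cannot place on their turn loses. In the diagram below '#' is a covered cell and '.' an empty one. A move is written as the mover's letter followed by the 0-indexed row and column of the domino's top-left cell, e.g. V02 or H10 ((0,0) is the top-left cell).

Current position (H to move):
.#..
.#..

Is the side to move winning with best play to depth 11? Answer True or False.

ply 1, H at .#../.#.. | H02=+1→.###/.#..*; H12=+1→.#../.###
ply 2, V at .###/.#.. | V00=-1→####/##..*
ply 3, H at ####/##.. | H12=+1→####/####*
ply 4: ####/#### is terminal -1 (V); from .#../.#.. depth 11

H winning at [.#../.#..]: True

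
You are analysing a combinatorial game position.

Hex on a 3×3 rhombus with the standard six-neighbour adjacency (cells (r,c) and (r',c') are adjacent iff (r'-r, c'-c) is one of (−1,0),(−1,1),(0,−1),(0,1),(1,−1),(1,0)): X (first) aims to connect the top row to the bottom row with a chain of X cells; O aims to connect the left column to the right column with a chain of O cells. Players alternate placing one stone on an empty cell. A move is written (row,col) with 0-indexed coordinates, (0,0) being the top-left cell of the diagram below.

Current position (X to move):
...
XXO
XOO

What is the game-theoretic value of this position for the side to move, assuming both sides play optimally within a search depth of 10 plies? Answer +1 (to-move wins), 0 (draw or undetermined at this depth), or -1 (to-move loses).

value(.../XXO/XOO, X) = +1

[.../XXO/XOO] X move#1: (0,0):+1/X../XXO/XOO*, (0,1):+1/.X./XXO/XOO, (0,2):+1/..X/XXO/XOO
[X../XXO/XOO] end (terminal -1, O#2); searched .../XXO/XOO to 10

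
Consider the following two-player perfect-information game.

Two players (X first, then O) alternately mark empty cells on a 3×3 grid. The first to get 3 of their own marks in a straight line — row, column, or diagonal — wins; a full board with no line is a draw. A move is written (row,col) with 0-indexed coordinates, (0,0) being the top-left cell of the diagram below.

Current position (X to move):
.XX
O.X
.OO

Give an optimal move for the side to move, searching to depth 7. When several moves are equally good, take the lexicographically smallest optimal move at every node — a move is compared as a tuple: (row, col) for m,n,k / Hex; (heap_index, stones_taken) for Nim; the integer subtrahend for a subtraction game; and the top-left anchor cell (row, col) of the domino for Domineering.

p1 X@[.XX/O.X/.OO]: (0,0)[XXX/O.X/.OO]+1* (1,1)[.XX/OXX/.OO]-1 (2,0)[.XX/O.X/XOO]+1
p2 O@[XXX/O.X/.OO] terminal -1; root [.XX/O.X/.OO] d7

X's best at [.XX/O.X/.OO]: (0,0)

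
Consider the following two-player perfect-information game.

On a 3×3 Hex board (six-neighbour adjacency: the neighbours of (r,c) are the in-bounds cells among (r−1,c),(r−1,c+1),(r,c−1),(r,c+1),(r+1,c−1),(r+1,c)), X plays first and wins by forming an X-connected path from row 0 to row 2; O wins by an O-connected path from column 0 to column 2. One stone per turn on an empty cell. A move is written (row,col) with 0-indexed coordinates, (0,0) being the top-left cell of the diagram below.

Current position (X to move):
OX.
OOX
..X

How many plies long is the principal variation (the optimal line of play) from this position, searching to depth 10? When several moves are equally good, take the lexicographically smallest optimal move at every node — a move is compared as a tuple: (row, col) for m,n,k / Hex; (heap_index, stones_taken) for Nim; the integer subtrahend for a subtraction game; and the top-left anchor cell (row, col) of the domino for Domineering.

ply 1, X at OX./OOX/..X | (0,2)=+1→OXX/OOX/..X*; (2,0)=-1→OX./OOX/X.X; (2,1)=-1→OX./OOX/.XX
ply 2: OXX/OOX/..X is terminal -1 (O); from OX./OOX/..X depth 10

PV length from [OX./OOX/..X]: 1 ply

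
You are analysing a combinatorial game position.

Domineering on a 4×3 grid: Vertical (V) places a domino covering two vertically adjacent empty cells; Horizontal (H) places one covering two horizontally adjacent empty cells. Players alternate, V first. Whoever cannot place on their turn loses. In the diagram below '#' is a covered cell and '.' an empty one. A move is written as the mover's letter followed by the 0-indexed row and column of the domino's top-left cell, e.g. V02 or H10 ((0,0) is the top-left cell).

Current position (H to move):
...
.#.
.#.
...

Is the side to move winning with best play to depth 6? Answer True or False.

p1 H@[.../.#./.#./...]: H00[##./.#./.#./...]-1* H01[.##/.#./.#./...]-1 H30[.../.#./.#./##.]-1 H31[.../.#./.#./.##]-1
p2 V@[##./.#./.#./...]: V02[###/.##/.#./...]+1* V10[##./##./##./...]+1 V12[##./.##/.##/...]+1 V20[##./.#./##./#..]+1 V22[##./.#./.##/..#]+1
p3 H@[###/.##/.#./...]: H30[###/.##/.#./##.]-1* H31[###/.##/.#./.##]-1
p4 V@[###/.##/.#./##.]: V10[###/###/##./##.]+1* V22[###/.##/.##/###]+1
p5 H@[###/###/##./##.] terminal -1; root [.../.#./.#./...] d6

H winning at [.../.#./.#./...]: False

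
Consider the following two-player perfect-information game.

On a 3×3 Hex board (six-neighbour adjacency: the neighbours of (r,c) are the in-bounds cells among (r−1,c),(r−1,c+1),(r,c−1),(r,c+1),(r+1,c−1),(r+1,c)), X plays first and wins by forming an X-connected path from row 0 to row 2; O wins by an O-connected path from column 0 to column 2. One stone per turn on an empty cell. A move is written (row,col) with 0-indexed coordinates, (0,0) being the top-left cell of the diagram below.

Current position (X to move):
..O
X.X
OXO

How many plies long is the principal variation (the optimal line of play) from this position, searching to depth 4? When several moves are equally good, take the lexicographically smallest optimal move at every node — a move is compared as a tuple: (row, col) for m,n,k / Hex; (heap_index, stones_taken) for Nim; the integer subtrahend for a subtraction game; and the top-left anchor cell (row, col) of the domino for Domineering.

ply 1, X at ..O/X.X/OXO | (0,0)=-1→X.O/X.X/OXO; (0,1)=-1→.XO/X.X/OXO; (1,1)=+1→..O/XXX/OXO*
ply 2, O at ..O/XXX/OXO | (0,0)=-1→O.O/XXX/OXO*; (0,1)=-1→.OO/XXX/OXO
ply 3, X at O.O/XXX/OXO | (0,1)=+1→OXO/XXX/OXO*
ply 4: OXO/XXX/OXO is terminal -1 (O); from ..O/X.X/OXO depth 4

PV length from [..O/X.X/OXO]: 3 plies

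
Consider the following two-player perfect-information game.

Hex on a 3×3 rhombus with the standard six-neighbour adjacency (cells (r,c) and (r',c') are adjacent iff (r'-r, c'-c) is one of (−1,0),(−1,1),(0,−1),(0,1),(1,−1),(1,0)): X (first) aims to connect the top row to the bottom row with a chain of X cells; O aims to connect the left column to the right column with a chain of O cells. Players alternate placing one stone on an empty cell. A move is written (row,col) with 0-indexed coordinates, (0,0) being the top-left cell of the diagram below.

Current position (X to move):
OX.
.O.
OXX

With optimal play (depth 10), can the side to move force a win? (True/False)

X winning at [OX./.O./OXX]: False

[OX./.O./OXX] X move#1: (0,2):-1/OXX/.O./OXX*, (1,0):-1/OX./XO./OXX, (1,2):-1/OX./.OX/OXX
[OXX/.O./OXX] O move#2: (1,0):-1/OXX/OO./OXX, (1,2):+1/OXX/.OO/OXX*
[OXX/.OO/OXX] end (terminal -1, X#3); searched OX./.O./OXX to 10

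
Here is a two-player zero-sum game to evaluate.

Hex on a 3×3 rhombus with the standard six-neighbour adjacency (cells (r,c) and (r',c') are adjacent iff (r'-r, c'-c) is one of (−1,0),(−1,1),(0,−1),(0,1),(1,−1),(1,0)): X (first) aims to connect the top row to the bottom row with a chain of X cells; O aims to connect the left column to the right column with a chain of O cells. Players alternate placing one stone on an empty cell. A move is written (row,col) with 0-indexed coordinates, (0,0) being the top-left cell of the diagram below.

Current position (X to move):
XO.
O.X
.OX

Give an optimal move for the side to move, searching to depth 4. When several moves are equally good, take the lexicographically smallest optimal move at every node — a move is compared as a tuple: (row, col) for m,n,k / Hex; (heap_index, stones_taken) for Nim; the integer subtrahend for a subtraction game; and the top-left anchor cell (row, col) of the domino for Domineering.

X's best at [XO./O.X/.OX]: (0,2)

ply 1, X at XO./O.X/.OX | (0,2)=+1→XOX/O.X/.OX*; (1,1)=-1→XO./OXX/.OX; (2,0)=-1→XO./O.X/XOX
ply 2: XOX/O.X/.OX is terminal -1 (O); from XO./O.X/.OX depth 4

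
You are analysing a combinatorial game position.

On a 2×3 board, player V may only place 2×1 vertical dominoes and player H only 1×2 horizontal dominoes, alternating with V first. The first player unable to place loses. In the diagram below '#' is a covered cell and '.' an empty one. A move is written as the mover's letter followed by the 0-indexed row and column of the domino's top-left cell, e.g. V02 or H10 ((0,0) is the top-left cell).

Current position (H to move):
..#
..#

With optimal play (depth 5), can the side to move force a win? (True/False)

H winning at [..#/..#]: True

p1 H@[..#/..#]: H00[###/..#]+1* H10[..#/###]+1
p2 V@[###/..#] terminal -1; root [..#/..#] d5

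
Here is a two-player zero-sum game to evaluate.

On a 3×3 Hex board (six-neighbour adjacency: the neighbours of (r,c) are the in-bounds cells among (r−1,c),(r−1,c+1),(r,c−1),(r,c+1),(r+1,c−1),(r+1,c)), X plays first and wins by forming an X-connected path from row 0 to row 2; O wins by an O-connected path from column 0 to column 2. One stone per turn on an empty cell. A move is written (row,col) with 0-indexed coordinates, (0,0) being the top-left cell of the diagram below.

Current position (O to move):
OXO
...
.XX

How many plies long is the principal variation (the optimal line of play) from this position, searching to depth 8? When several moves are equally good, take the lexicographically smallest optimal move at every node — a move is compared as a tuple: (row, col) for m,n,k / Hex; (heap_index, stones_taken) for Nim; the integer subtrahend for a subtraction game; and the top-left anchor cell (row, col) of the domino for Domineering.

[OXO/.../.XX] O move#1: (1,0):-1/OXO/O../.XX, (1,1):+1/OXO/.O./.XX*, (1,2):-1/OXO/..O/.XX, (2,0):-1/OXO/.../OXX
[OXO/.O./.XX] X move#2: (1,0):-1/OXO/XO./.XX*, (1,2):-1/OXO/.OX/.XX, (2,0):-1/OXO/.O./XXX
[OXO/XO./.XX] O move#3: (1,2):-1/OXO/XOO/.XX, (2,0):+1/OXO/XO./OXX*
[OXO/XO./OXX] end (terminal -1, X#4); searched OXO/.../.XX to 8

PV length from [OXO/.../.XX]: 3 plies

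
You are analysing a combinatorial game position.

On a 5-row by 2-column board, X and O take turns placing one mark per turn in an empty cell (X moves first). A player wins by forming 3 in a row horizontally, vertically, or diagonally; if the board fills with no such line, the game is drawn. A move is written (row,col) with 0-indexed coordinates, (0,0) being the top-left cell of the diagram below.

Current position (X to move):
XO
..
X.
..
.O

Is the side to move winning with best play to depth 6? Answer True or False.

X winning at [XO/../X./../.O]: True

[XO/../X./../.O] X move#1: (1,0):+1/XO/X./X./../.O*, (1,1):+0/XO/.X/X./../.O, (2,1):+0/XO/../XX/../.O, (3,0):+1/XO/../X./X./.O, (3,1):+0/XO/../X./.X/.O, (4,0):+1/XO/../X./../XO
[XO/X./X./../.O] end (terminal -1, O#2); searched XO/../X./../.O to 6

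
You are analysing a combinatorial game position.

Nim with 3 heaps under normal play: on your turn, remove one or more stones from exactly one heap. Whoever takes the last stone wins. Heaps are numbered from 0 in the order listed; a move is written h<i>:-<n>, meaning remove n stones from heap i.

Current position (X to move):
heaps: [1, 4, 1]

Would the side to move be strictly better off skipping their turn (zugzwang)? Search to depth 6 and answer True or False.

zugzwang((1,4,1), X) = False

[(1,4,1)] X move#1: h0:-1:-1/(0,4,1), h1:-1:-1/(1,3,1), h1:-2:-1/(1,2,1), h1:-3:-1/(1,1,1), h1:-4:+1/(1,0,1)*, h2:-1:-1/(1,4,0)
[(1,0,1)] O move#2: h0:-1:-1/(0,0,1)*, h2:-1:-1/(1,0,0)
[(0,0,1)] X move#3: h2:-1:+1/(0,0,0)*
[(0,0,0)] end (terminal -1, O#4); searched (1,4,1) to 6
pass branch (O moves first from the same position):
  | [(1,4,1)] O move#1: h0:-1:-1/(0,4,1), h1:-1:-1/(1,3,1), h1:-2:-1/(1,2,1), h1:-3:-1/(1,1,1), h1:-4:+1/(1,0,1)*, h2:-1:-1/(1,4,0)
  | [(1,0,1)] X move#2: h0:-1:-1/(0,0,1)*, h2:-1:-1/(1,0,0)
  | [(0,0,1)] O move#3: h2:-1:+1/(0,0,0)*
  | [(0,0,0)] end (terminal -1, X#4); searched (1,4,1) to 6
X moving scores +1; X passing scores -1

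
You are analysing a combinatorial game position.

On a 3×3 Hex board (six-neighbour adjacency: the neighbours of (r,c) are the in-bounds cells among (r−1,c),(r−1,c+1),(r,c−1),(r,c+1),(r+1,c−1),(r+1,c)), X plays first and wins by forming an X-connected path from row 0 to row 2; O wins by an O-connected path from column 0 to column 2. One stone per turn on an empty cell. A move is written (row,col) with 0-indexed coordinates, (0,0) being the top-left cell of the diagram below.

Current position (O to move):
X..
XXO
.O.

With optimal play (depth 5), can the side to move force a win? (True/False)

[X../XXO/.O.] O move#1: (0,1):-1/XO./XXO/.O., (0,2):-1/X.O/XXO/.O., (2,0):+1/X../XXO/OO.*, (2,2):-1/X../XXO/.OO
[X../XXO/OO.] end (terminal -1, X#2); searched X../XXO/.O. to 5

O winning at [X../XXO/.O.]: True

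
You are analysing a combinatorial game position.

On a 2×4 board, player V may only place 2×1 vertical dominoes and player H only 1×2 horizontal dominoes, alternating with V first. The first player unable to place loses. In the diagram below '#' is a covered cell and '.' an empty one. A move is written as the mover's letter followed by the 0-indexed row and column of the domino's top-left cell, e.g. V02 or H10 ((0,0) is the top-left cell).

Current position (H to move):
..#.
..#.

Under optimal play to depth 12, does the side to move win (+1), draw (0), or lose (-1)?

ply 1, H at ..#./..#. | H00=+1→###./..#.*; H10=+1→..#./###.
ply 2, V at ###./..#. | V03=-1→####/..##*
ply 3, H at ####/..## | H10=+1→####/####*
ply 4: ####/#### is terminal -1 (V); from ..#./..#. depth 12

value(..#./..#., H) = +1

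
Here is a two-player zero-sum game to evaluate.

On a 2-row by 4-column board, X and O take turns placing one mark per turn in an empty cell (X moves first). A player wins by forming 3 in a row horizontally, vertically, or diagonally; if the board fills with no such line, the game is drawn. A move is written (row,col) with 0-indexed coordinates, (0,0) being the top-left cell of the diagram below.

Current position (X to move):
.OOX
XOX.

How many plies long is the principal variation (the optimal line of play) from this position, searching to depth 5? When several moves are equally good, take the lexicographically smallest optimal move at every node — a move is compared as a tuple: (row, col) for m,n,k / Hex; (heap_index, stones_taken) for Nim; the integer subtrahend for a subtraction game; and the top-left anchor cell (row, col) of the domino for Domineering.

[.OOX/XOX.] X move#1: (0,0):+0/XOOX/XOX.*, (1,3):-1/.OOX/XOXX
[XOOX/XOX.] O move#2: (1,3):+0/XOOX/XOXO*
[XOOX/XOXO] end (terminal +0, X#3); searched .OOX/XOX. to 5

PV length from [.OOX/XOX.]: 2 plies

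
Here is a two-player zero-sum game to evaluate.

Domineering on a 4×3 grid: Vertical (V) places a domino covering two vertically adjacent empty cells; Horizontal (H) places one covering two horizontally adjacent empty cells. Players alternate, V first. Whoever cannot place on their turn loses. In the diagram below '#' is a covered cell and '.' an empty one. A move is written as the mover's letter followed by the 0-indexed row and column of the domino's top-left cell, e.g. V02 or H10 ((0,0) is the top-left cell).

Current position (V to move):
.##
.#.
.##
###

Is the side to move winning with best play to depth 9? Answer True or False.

V winning at [.##/.#./.##/###]: True

p1 V@[.##/.#./.##/###]: V00[###/##./.##/###]+1* V10[.##/##./###/###]+1
p2 H@[###/##./.##/###] terminal -1; root [.##/.#./.##/###] d9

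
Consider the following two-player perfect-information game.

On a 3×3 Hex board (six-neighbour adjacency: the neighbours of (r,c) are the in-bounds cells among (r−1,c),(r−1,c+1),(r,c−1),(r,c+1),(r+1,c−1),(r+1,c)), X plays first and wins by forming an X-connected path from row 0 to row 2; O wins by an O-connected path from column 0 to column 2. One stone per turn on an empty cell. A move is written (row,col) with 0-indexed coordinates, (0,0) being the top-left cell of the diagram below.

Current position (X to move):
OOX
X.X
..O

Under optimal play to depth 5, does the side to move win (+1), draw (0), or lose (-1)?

value(OOX/X.X/..O, X) = +1

[OOX/X.X/..O] X move#1: (1,1):+1/OOX/XXX/..O*, (2,0):+1/OOX/X.X/X.O, (2,1):+1/OOX/X.X/.XO
[OOX/XXX/..O] O move#2: (2,0):-1/OOX/XXX/O.O*, (2,1):-1/OOX/XXX/.OO
[OOX/XXX/O.O] X move#3: (2,1):+1/OOX/XXX/OXO*
[OOX/XXX/OXO] end (terminal -1, O#4); searched OOX/X.X/..O to 5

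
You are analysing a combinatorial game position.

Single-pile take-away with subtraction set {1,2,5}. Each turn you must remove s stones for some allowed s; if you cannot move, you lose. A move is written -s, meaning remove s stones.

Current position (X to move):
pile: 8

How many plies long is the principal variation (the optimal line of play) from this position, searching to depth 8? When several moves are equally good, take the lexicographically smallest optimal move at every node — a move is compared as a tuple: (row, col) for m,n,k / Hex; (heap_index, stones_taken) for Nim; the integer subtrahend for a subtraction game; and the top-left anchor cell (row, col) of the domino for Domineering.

PV length from [8]: 5 plies

p1 X@[8]: -1[7]-1 -2[6]+1* -5[3]+1
p2 O@[6]: -1[5]-1* -2[4]-1 -5[1]-1
p3 X@[5]: -1[4]-1 -2[3]+1* -5[0]+1
p4 O@[3]: -1[2]-1* -2[1]-1
p5 X@[2]: -1[1]-1 -2[0]+1*
p6 O@[0] terminal -1; root [8] d8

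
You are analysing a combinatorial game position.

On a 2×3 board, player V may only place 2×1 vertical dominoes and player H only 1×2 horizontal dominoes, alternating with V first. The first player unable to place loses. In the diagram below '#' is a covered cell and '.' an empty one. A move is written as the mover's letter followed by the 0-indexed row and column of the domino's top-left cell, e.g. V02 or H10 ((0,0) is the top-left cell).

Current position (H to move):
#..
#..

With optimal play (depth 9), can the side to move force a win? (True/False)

H winning at [#../#..]: True

ply 1, H at #../#.. | H01=+1→###/#..*; H11=+1→#../###
ply 2: ###/#.. is terminal -1 (V); from #../#.. depth 9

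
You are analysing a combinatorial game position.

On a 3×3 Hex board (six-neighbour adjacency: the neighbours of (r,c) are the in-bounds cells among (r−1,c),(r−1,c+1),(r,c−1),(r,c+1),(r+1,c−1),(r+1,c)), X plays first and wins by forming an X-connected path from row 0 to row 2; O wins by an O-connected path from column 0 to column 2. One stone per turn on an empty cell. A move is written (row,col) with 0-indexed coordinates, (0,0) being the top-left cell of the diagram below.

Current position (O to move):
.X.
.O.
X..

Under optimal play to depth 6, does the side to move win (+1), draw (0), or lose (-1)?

value(.X./.O./X.., O) = +1

ply 1, O at .X./.O./X.. | (0,0)=-1→OX./.O./X..; (0,2)=-1→.XO/.O./X..; (1,0)=+1→.X./OO./X..*; (1,2)=-1→.X./.OO/X..; (2,1)=-1→.X./.O./XO.; (2,2)=-1→.X./.O./X.O
ply 2, X at .X./OO./X.. | (0,0)=-1→XX./OO./X..*; (0,2)=-1→.XX/OO./X..; (1,2)=-1→.X./OOX/X..; (2,1)=-1→.X./OO./XX.; (2,2)=-1→.X./OO./X.X
ply 3, O at XX./OO./X.. | (0,2)=+1→XXO/OO./X..*; (1,2)=+1→XX./OOO/X..; (2,1)=+1→XX./OO./XO.; (2,2)=+1→XX./OO./X.O
ply 4: XXO/OO./X.. is terminal -1 (X); from .X./.O./X.. depth 6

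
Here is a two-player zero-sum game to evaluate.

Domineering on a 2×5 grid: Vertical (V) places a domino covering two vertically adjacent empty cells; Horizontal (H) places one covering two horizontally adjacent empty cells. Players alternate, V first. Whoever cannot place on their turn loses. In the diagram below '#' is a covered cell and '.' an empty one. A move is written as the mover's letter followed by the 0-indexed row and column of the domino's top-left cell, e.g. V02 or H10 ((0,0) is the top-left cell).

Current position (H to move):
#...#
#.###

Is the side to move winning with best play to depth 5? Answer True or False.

H winning at [#...#/#.###]: True

[#...#/#.###] H move#1: H01:+1/###.#/#.###*, H02:-1/#.###/#.###
[###.#/#.###] end (terminal -1, V#2); searched #...#/#.### to 5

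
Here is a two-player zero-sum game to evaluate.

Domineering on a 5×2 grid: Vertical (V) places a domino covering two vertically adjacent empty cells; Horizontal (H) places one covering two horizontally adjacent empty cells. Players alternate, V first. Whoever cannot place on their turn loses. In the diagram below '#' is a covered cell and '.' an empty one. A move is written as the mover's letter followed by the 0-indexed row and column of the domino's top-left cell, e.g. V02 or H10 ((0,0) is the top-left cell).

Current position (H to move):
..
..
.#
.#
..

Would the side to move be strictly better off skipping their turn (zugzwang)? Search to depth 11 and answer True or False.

zugzwang(../../.#/.#/.., H) = False

ply 1, H at ../../.#/.#/.. | H00=+1→##/../.#/.#/..*; H10=+1→../##/.#/.#/..; H40=-1→../../.#/.#/##
ply 2, V at ##/../.#/.#/.. | V10=-1→##/#./##/.#/..*; V20=-1→##/../##/##/..; V30=-1→##/../.#/##/#.
ply 3, H at ##/#./##/.#/.. | H40=+1→##/#./##/.#/##*
ply 4: ##/#./##/.#/## is terminal -1 (V); from ../../.#/.#/.. depth 11
suppose H passes — search the same position with V to move:
pass> ply 1, V at ../../.#/.#/.. | V00=+1→#./#./.#/.#/..*; V01=+1→.#/.#/.#/.#/..; V10=+1→../#./##/.#/..; V20=-1→../../##/##/..; V30=-1→../../.#/##/#.
pass> ply 2, H at #./#./.#/.#/.. | H40=-1→#./#./.#/.#/##*
pass> ply 3, V at #./#./.#/.#/## | V01=+1→##/##/.#/.#/##*; V20=+1→#./#./##/##/##
pass> ply 4: ##/##/.#/.#/## is terminal -1 (H); from ../../.#/.#/.. depth 11
for H: play +1, pass -1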